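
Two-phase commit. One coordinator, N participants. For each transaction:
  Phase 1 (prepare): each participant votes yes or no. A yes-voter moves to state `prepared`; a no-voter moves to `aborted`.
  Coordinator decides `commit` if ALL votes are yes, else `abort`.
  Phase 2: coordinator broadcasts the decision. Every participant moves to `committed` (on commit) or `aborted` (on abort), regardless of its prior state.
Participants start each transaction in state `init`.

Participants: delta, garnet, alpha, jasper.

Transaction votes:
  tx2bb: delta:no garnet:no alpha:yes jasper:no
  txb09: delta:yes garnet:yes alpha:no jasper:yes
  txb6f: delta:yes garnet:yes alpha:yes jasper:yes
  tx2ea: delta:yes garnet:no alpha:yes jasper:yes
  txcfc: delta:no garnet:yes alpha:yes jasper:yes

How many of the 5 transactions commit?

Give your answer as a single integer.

Answer: 1

Derivation:
tx2bb: no from delta, garnet, jasper -> abort (commits=0)
txb09: no from alpha -> abort (commits=0)
txb6f: all yes -> commit (commits=1)
tx2ea: no from garnet -> abort (commits=1)
txcfc: no from delta -> abort (commits=1)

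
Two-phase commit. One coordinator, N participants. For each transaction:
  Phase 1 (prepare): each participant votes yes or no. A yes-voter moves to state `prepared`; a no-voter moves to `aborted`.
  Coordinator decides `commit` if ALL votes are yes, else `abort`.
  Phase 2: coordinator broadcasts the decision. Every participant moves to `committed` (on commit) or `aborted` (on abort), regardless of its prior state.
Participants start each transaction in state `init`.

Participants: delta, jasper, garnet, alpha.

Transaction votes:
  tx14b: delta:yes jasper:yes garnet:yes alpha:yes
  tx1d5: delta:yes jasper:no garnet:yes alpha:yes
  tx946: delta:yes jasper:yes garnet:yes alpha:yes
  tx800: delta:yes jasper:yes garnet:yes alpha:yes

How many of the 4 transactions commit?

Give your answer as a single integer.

Answer: 3

Derivation:
tx14b: all yes -> commit (commits=1)
tx1d5: no from jasper -> abort (commits=1)
tx946: all yes -> commit (commits=2)
tx800: all yes -> commit (commits=3)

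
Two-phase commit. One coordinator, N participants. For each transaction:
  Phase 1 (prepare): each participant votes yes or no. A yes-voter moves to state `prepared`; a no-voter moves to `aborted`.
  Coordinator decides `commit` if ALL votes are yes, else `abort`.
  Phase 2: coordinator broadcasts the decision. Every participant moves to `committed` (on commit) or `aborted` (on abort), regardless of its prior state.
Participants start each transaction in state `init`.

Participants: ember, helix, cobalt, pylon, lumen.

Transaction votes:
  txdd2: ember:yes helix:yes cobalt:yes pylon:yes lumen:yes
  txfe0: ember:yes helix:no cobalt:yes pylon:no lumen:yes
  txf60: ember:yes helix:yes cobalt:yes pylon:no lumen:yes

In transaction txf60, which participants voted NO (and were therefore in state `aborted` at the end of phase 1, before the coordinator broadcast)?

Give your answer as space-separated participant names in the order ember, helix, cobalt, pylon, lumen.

Answer: pylon

Derivation:
Txn txf60 phase 1: ember yes -> prepared; helix yes -> prepared; cobalt yes -> prepared; pylon no -> aborted; lumen yes -> prepared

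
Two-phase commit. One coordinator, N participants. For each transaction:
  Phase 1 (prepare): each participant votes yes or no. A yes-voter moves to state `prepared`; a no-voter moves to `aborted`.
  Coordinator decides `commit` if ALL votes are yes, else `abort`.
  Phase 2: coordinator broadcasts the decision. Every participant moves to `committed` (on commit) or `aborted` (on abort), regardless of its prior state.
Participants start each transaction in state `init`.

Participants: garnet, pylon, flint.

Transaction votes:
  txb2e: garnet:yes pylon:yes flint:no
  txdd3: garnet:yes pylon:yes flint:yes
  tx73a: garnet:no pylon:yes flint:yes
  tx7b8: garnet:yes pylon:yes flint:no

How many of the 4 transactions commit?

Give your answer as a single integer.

Answer: 1

Derivation:
txb2e: no from flint -> abort (commits=0)
txdd3: all yes -> commit (commits=1)
tx73a: no from garnet -> abort (commits=1)
tx7b8: no from flint -> abort (commits=1)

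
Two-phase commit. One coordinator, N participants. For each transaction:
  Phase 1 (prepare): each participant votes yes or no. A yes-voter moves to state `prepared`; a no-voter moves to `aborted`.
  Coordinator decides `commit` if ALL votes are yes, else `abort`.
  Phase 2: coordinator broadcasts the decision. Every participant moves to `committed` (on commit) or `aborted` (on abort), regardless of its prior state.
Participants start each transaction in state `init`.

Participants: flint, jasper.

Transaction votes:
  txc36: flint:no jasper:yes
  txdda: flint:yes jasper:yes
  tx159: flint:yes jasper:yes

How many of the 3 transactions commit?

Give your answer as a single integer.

txc36: no from flint -> abort (commits=0)
txdda: all yes -> commit (commits=1)
tx159: all yes -> commit (commits=2)

Answer: 2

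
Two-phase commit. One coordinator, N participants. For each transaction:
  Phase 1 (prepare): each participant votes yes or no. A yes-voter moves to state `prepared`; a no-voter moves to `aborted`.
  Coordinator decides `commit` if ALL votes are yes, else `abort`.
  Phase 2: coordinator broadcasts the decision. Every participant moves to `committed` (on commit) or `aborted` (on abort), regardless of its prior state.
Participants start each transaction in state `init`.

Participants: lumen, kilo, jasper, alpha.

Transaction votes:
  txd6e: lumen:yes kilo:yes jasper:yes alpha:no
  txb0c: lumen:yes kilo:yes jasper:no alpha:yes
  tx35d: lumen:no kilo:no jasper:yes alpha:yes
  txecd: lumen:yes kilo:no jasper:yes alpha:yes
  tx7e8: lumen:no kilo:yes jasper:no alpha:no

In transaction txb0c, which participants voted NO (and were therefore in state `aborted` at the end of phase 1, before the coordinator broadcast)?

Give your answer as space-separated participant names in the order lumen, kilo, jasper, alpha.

Txn txb0c phase 1: lumen yes -> prepared; kilo yes -> prepared; jasper no -> aborted; alpha yes -> prepared

Answer: jasper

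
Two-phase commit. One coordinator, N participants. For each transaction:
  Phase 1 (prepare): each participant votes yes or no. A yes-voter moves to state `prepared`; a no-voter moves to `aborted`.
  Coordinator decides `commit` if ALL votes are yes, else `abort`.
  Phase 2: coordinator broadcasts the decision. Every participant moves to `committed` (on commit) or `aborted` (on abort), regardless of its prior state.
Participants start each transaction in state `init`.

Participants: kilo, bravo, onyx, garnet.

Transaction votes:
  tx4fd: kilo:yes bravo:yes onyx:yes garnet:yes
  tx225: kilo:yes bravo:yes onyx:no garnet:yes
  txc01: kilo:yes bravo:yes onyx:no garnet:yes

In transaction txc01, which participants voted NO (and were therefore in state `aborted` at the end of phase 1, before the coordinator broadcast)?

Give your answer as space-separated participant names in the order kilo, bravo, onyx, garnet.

Answer: onyx

Derivation:
Txn txc01 phase 1: kilo yes -> prepared; bravo yes -> prepared; onyx no -> aborted; garnet yes -> prepared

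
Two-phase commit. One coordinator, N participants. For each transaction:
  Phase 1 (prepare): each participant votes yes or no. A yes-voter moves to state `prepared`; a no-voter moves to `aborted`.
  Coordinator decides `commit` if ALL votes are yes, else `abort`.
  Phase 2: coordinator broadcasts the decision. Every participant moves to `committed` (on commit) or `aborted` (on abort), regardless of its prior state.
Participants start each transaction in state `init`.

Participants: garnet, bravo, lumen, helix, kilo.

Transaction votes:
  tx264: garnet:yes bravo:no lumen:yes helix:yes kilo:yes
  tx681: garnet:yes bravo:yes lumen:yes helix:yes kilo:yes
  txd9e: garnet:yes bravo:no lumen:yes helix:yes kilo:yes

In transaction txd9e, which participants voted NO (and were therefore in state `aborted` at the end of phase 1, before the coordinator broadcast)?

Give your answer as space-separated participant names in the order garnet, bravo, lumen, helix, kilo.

Txn txd9e phase 1: garnet yes -> prepared; bravo no -> aborted; lumen yes -> prepared; helix yes -> prepared; kilo yes -> prepared

Answer: bravo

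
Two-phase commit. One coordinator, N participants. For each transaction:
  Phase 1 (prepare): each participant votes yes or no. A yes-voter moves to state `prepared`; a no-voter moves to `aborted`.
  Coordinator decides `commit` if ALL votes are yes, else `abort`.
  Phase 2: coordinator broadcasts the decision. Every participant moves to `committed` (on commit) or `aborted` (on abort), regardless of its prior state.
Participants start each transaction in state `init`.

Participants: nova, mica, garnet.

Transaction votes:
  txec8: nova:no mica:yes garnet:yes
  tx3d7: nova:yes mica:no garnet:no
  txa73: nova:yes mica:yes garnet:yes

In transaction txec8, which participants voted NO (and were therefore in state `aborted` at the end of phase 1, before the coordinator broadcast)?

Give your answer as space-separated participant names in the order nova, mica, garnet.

Answer: nova

Derivation:
Txn txec8 phase 1: nova no -> aborted; mica yes -> prepared; garnet yes -> prepared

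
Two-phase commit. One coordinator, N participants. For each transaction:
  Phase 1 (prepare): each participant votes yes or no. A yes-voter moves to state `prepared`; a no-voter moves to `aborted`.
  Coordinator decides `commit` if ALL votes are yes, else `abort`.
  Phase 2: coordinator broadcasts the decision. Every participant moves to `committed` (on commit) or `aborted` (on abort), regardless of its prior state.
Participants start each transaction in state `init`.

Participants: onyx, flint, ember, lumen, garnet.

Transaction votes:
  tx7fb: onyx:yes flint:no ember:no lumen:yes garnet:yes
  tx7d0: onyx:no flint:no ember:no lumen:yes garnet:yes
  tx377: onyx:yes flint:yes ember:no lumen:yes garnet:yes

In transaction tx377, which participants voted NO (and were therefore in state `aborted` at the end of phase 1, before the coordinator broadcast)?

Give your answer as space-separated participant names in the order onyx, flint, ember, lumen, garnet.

Answer: ember

Derivation:
Txn tx377 phase 1: onyx yes -> prepared; flint yes -> prepared; ember no -> aborted; lumen yes -> prepared; garnet yes -> prepared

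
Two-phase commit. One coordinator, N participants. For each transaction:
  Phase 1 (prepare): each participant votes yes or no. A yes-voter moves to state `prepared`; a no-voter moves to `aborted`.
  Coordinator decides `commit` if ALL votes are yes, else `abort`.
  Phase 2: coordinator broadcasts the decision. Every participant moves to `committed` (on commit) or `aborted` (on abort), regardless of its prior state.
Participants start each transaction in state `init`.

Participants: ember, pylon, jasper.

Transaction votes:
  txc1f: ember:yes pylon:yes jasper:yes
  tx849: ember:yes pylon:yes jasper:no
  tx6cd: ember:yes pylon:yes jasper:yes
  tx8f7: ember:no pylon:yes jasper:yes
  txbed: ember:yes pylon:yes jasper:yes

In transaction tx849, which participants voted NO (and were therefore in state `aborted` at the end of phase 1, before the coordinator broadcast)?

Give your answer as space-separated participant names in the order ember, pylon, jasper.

Txn tx849 phase 1: ember yes -> prepared; pylon yes -> prepared; jasper no -> aborted

Answer: jasper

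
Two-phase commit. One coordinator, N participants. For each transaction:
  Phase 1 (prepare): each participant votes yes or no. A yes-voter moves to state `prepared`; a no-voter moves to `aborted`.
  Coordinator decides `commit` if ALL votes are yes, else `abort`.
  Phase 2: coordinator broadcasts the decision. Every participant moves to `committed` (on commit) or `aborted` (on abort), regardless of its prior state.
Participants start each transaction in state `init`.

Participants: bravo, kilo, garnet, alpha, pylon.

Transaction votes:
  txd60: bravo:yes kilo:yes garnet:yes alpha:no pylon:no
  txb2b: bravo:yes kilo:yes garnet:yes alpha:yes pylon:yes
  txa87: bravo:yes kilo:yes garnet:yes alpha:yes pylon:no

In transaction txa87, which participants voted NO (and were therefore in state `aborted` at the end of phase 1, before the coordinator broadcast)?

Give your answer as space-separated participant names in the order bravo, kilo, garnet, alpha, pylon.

Txn txa87 phase 1: bravo yes -> prepared; kilo yes -> prepared; garnet yes -> prepared; alpha yes -> prepared; pylon no -> aborted

Answer: pylon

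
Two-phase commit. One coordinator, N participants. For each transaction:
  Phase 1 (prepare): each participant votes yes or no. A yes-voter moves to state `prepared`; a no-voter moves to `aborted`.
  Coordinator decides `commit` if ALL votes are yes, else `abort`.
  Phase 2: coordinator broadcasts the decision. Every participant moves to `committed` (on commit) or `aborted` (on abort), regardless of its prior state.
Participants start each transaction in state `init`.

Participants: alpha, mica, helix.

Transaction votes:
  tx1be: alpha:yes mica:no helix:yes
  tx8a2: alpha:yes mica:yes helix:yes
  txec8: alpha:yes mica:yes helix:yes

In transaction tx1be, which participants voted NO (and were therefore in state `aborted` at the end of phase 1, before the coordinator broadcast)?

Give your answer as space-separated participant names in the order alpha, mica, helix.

Answer: mica

Derivation:
Txn tx1be phase 1: alpha yes -> prepared; mica no -> aborted; helix yes -> prepared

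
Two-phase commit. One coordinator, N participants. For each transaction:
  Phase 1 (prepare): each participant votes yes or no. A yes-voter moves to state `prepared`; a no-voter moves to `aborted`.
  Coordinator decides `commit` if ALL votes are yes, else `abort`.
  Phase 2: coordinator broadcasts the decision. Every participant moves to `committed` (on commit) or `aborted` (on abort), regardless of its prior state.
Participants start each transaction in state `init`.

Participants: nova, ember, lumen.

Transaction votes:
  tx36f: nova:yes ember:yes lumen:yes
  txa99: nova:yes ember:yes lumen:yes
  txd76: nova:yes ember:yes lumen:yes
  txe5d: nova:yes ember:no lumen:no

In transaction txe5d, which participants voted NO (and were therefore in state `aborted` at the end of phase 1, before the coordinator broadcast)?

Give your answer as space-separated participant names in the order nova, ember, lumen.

Answer: ember lumen

Derivation:
Txn txe5d phase 1: nova yes -> prepared; ember no -> aborted; lumen no -> aborted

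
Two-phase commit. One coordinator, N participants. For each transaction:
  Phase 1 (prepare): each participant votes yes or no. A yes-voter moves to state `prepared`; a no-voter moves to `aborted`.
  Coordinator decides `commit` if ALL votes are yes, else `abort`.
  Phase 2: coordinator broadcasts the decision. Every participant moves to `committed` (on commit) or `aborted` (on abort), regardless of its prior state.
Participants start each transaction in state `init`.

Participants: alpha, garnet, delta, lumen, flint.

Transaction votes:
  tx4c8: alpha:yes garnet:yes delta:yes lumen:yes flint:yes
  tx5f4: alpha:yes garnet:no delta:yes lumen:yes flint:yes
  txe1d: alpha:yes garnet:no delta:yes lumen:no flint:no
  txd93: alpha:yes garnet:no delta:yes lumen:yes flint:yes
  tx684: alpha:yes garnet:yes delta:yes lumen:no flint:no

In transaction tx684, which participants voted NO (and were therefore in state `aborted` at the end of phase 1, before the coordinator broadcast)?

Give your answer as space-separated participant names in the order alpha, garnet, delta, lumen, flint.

Answer: lumen flint

Derivation:
Txn tx684 phase 1: alpha yes -> prepared; garnet yes -> prepared; delta yes -> prepared; lumen no -> aborted; flint no -> aborted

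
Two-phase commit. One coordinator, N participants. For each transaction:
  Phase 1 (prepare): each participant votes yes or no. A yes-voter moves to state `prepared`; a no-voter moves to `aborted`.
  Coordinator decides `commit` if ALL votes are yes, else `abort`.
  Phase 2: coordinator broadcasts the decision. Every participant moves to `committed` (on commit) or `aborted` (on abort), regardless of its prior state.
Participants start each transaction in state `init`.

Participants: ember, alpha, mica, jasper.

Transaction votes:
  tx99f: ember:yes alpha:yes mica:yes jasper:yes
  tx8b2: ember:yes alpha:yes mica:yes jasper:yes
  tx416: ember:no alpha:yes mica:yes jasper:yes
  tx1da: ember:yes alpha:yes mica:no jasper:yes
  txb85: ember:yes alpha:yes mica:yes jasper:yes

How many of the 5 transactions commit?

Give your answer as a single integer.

Answer: 3

Derivation:
tx99f: all yes -> commit (commits=1)
tx8b2: all yes -> commit (commits=2)
tx416: no from ember -> abort (commits=2)
tx1da: no from mica -> abort (commits=2)
txb85: all yes -> commit (commits=3)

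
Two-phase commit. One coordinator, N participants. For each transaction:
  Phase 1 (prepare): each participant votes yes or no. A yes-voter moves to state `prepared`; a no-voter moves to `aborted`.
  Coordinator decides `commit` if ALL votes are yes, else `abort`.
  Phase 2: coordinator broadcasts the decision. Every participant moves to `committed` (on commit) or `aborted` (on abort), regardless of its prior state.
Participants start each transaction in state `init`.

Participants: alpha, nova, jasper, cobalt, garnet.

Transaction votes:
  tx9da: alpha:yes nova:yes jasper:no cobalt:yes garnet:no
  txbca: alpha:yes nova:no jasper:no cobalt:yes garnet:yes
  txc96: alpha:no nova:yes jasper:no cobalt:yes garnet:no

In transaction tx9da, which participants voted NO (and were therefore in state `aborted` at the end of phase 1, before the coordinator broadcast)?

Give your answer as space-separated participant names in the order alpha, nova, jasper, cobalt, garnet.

Answer: jasper garnet

Derivation:
Txn tx9da phase 1: alpha yes -> prepared; nova yes -> prepared; jasper no -> aborted; cobalt yes -> prepared; garnet no -> aborted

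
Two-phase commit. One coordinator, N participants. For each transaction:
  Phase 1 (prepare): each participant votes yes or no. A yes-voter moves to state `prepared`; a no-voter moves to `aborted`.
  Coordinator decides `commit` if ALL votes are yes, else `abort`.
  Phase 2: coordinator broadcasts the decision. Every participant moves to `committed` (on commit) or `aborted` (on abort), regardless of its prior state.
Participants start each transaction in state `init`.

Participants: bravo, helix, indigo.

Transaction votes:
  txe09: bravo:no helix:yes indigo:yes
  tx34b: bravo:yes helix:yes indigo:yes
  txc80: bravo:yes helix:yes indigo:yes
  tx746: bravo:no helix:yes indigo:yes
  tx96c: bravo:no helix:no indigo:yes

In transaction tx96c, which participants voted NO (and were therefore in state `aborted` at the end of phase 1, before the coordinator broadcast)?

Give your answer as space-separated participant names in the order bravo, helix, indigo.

Answer: bravo helix

Derivation:
Txn tx96c phase 1: bravo no -> aborted; helix no -> aborted; indigo yes -> prepared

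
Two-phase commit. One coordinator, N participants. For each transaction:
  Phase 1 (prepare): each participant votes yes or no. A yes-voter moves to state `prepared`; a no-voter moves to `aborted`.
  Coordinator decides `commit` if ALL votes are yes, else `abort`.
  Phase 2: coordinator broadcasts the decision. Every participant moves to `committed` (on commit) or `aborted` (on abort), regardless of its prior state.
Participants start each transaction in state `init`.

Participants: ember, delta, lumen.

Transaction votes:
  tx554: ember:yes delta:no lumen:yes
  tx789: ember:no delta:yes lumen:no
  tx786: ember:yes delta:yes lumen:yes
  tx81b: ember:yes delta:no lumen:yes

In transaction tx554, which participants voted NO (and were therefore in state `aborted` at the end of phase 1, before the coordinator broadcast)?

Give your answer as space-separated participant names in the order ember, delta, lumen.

Answer: delta

Derivation:
Txn tx554 phase 1: ember yes -> prepared; delta no -> aborted; lumen yes -> prepared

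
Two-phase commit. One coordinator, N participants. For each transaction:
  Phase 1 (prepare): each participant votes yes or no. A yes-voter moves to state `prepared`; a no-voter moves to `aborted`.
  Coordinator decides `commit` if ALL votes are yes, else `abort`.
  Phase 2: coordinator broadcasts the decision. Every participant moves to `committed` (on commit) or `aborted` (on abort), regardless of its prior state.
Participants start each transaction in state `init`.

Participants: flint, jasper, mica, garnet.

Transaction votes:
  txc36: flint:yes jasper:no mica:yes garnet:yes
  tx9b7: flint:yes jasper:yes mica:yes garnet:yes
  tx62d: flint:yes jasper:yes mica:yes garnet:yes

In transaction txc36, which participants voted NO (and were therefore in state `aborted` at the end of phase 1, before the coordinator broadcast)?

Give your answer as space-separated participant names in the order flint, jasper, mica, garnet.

Answer: jasper

Derivation:
Txn txc36 phase 1: flint yes -> prepared; jasper no -> aborted; mica yes -> prepared; garnet yes -> prepared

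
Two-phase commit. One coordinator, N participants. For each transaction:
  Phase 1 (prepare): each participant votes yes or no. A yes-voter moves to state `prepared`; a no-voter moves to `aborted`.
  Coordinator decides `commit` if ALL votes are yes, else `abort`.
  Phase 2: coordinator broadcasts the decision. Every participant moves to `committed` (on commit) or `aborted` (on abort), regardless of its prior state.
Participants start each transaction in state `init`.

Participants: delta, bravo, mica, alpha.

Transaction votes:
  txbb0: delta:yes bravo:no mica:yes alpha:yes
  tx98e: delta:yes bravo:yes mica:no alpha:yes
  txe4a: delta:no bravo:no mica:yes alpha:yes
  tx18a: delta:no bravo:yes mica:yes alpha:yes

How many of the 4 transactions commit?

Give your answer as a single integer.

Answer: 0

Derivation:
txbb0: no from bravo -> abort (commits=0)
tx98e: no from mica -> abort (commits=0)
txe4a: no from delta, bravo -> abort (commits=0)
tx18a: no from delta -> abort (commits=0)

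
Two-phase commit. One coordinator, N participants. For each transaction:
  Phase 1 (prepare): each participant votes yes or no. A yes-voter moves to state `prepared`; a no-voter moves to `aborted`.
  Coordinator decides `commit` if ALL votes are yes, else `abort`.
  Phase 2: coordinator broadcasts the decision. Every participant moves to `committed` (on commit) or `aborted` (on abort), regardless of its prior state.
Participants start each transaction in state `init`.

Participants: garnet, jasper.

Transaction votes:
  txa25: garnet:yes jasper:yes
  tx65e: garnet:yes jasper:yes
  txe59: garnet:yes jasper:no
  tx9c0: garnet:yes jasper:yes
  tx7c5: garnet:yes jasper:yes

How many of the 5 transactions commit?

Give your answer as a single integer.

Answer: 4

Derivation:
txa25: all yes -> commit (commits=1)
tx65e: all yes -> commit (commits=2)
txe59: no from jasper -> abort (commits=2)
tx9c0: all yes -> commit (commits=3)
tx7c5: all yes -> commit (commits=4)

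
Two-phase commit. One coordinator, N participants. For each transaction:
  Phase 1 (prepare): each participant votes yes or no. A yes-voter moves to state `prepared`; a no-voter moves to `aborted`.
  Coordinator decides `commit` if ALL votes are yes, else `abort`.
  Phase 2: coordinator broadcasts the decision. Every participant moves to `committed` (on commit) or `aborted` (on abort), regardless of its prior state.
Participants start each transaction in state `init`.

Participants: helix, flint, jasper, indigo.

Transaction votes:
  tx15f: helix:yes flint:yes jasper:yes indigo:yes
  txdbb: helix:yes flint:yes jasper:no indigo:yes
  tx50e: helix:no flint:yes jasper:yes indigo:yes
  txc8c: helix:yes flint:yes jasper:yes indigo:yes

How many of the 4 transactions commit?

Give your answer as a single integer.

Answer: 2

Derivation:
tx15f: all yes -> commit (commits=1)
txdbb: no from jasper -> abort (commits=1)
tx50e: no from helix -> abort (commits=1)
txc8c: all yes -> commit (commits=2)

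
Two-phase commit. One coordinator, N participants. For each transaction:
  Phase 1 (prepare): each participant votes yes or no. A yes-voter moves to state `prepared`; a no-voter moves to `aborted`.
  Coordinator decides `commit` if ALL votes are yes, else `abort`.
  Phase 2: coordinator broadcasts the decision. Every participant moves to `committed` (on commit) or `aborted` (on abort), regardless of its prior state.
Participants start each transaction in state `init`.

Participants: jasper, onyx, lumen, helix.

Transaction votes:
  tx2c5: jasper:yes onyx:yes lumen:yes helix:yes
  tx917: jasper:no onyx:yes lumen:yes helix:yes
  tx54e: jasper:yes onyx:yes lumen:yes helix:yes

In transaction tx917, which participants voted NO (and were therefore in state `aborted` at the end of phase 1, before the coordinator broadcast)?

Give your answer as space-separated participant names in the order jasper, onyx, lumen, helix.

Txn tx917 phase 1: jasper no -> aborted; onyx yes -> prepared; lumen yes -> prepared; helix yes -> prepared

Answer: jasper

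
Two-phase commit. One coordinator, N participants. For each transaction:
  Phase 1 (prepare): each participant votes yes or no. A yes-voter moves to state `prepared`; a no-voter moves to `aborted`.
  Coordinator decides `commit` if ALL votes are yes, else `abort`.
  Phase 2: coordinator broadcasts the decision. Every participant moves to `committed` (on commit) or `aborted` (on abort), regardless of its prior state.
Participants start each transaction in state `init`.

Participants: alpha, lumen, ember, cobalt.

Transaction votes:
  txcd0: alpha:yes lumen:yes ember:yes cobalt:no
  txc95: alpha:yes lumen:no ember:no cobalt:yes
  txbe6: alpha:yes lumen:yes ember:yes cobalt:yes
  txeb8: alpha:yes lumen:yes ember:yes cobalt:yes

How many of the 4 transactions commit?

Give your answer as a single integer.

txcd0: no from cobalt -> abort (commits=0)
txc95: no from lumen, ember -> abort (commits=0)
txbe6: all yes -> commit (commits=1)
txeb8: all yes -> commit (commits=2)

Answer: 2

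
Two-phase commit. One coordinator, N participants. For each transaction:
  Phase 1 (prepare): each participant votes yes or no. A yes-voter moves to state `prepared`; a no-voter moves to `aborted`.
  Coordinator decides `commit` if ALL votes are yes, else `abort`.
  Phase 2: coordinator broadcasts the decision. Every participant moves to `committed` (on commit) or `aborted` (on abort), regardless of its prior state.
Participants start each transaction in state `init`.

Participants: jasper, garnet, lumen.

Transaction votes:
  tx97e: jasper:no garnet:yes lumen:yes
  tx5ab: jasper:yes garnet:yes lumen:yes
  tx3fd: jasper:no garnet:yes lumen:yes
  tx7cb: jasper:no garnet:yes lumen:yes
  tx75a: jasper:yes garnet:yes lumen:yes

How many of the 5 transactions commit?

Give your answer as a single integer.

tx97e: no from jasper -> abort (commits=0)
tx5ab: all yes -> commit (commits=1)
tx3fd: no from jasper -> abort (commits=1)
tx7cb: no from jasper -> abort (commits=1)
tx75a: all yes -> commit (commits=2)

Answer: 2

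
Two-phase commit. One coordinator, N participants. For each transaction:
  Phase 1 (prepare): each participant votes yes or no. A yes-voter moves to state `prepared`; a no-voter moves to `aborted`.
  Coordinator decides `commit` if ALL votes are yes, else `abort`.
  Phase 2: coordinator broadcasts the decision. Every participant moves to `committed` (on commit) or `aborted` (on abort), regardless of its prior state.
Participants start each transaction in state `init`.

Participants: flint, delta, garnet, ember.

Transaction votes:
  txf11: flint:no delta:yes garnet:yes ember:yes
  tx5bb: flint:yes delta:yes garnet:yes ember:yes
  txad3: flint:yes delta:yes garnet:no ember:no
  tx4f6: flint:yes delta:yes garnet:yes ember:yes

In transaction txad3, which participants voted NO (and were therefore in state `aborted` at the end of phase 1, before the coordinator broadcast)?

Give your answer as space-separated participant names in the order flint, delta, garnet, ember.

Txn txad3 phase 1: flint yes -> prepared; delta yes -> prepared; garnet no -> aborted; ember no -> aborted

Answer: garnet ember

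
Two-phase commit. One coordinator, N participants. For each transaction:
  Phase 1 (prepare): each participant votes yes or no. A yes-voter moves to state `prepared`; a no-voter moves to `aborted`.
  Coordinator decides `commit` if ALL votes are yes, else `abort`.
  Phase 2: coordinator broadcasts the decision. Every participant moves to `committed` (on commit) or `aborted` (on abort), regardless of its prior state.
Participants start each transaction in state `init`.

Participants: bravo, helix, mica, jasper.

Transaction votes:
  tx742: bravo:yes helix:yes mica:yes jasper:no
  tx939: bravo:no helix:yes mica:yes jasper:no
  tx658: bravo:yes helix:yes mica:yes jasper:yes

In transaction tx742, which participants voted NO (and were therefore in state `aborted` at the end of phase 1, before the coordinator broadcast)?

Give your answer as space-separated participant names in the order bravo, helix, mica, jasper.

Txn tx742 phase 1: bravo yes -> prepared; helix yes -> prepared; mica yes -> prepared; jasper no -> aborted

Answer: jasper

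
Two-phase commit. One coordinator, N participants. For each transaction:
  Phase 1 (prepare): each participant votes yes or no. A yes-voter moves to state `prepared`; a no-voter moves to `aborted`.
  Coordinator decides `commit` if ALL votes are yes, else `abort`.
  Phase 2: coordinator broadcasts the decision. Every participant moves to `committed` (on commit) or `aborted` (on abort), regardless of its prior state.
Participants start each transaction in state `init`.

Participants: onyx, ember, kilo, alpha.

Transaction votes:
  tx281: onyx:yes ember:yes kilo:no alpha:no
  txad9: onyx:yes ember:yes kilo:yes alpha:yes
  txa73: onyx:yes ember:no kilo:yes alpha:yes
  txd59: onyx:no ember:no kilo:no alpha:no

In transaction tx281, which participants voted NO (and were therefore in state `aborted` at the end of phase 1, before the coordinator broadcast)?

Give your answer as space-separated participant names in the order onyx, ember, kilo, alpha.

Answer: kilo alpha

Derivation:
Txn tx281 phase 1: onyx yes -> prepared; ember yes -> prepared; kilo no -> aborted; alpha no -> aborted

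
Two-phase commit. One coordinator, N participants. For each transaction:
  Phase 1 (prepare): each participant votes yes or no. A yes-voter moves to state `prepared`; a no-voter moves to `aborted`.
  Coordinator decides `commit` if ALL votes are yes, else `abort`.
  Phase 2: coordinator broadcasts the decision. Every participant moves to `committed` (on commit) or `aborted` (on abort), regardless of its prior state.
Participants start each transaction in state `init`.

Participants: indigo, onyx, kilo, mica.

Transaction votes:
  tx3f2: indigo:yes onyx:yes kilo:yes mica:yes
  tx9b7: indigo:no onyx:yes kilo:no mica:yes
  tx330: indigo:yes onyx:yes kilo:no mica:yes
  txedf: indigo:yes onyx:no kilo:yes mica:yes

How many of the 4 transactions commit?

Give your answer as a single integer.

Answer: 1

Derivation:
tx3f2: all yes -> commit (commits=1)
tx9b7: no from indigo, kilo -> abort (commits=1)
tx330: no from kilo -> abort (commits=1)
txedf: no from onyx -> abort (commits=1)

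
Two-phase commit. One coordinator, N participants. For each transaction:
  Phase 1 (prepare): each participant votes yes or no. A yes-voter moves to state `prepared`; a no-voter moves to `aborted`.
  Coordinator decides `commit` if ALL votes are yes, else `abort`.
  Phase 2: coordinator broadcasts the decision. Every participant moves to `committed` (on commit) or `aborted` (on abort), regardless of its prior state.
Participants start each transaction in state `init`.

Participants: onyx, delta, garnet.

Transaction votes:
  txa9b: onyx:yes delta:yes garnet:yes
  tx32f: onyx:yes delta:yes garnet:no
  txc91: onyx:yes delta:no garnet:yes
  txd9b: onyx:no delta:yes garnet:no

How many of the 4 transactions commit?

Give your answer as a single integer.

Answer: 1

Derivation:
txa9b: all yes -> commit (commits=1)
tx32f: no from garnet -> abort (commits=1)
txc91: no from delta -> abort (commits=1)
txd9b: no from onyx, garnet -> abort (commits=1)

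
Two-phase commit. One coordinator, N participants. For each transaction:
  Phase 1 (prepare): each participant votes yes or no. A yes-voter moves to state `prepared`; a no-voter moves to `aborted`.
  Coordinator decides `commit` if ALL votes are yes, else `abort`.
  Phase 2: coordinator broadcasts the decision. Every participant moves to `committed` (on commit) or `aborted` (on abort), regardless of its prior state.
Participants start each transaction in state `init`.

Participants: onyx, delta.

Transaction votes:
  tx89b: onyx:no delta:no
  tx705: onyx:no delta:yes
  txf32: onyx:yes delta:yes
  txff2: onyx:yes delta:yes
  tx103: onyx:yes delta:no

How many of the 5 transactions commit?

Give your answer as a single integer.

tx89b: no from onyx, delta -> abort (commits=0)
tx705: no from onyx -> abort (commits=0)
txf32: all yes -> commit (commits=1)
txff2: all yes -> commit (commits=2)
tx103: no from delta -> abort (commits=2)

Answer: 2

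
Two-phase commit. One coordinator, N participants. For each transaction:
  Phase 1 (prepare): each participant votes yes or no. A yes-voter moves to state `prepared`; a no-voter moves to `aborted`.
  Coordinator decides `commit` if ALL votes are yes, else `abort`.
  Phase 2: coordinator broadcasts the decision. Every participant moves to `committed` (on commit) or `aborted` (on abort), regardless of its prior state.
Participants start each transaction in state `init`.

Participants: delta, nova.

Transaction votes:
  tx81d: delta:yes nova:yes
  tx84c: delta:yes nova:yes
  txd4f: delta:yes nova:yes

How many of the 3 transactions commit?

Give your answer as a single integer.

Answer: 3

Derivation:
tx81d: all yes -> commit (commits=1)
tx84c: all yes -> commit (commits=2)
txd4f: all yes -> commit (commits=3)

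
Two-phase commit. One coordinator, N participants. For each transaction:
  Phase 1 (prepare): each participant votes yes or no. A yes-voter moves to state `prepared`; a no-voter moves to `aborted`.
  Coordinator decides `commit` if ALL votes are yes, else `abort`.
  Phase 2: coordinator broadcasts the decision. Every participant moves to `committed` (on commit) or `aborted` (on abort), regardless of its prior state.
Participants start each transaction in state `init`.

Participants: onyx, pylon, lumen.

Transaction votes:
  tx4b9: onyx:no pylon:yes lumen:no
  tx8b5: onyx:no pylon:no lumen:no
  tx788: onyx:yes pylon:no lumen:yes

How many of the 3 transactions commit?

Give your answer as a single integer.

Answer: 0

Derivation:
tx4b9: no from onyx, lumen -> abort (commits=0)
tx8b5: no from onyx, pylon, lumen -> abort (commits=0)
tx788: no from pylon -> abort (commits=0)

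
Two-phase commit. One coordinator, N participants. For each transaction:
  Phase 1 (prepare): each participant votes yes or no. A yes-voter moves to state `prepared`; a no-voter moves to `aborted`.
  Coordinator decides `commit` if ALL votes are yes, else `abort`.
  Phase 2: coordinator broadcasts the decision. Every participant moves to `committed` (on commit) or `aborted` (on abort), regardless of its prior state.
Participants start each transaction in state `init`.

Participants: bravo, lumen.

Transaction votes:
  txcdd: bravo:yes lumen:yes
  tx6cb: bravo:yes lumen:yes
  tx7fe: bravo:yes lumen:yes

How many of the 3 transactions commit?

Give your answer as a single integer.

txcdd: all yes -> commit (commits=1)
tx6cb: all yes -> commit (commits=2)
tx7fe: all yes -> commit (commits=3)

Answer: 3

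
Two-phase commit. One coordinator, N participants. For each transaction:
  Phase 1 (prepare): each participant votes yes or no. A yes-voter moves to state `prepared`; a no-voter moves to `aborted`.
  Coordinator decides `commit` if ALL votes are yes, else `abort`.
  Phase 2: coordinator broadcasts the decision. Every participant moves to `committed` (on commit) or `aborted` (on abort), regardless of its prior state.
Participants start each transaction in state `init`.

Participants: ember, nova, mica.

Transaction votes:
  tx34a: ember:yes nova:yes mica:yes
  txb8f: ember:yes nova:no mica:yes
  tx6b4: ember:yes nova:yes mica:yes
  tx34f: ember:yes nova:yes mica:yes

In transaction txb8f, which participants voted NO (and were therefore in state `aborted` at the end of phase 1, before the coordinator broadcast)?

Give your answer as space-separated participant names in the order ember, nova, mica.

Answer: nova

Derivation:
Txn txb8f phase 1: ember yes -> prepared; nova no -> aborted; mica yes -> prepared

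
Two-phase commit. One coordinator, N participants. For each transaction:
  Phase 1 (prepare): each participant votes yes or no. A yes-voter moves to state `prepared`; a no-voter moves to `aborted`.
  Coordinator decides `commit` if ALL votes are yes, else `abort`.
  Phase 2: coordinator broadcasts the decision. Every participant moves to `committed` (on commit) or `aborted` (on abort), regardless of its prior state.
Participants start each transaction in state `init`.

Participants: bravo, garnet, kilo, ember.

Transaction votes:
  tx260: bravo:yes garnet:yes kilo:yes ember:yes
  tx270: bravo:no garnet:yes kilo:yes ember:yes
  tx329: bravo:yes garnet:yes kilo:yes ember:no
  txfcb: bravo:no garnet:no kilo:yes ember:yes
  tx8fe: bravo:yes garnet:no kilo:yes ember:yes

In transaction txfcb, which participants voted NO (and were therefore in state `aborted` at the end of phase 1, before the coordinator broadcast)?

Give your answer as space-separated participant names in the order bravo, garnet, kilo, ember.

Txn txfcb phase 1: bravo no -> aborted; garnet no -> aborted; kilo yes -> prepared; ember yes -> prepared

Answer: bravo garnet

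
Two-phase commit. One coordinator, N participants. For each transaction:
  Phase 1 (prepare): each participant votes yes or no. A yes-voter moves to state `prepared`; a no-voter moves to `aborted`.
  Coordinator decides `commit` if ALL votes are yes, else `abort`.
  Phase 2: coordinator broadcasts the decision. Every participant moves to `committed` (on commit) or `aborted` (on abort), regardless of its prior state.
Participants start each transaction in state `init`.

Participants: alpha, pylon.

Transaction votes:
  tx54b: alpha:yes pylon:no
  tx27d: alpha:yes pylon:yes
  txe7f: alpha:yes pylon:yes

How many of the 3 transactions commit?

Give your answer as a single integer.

tx54b: no from pylon -> abort (commits=0)
tx27d: all yes -> commit (commits=1)
txe7f: all yes -> commit (commits=2)

Answer: 2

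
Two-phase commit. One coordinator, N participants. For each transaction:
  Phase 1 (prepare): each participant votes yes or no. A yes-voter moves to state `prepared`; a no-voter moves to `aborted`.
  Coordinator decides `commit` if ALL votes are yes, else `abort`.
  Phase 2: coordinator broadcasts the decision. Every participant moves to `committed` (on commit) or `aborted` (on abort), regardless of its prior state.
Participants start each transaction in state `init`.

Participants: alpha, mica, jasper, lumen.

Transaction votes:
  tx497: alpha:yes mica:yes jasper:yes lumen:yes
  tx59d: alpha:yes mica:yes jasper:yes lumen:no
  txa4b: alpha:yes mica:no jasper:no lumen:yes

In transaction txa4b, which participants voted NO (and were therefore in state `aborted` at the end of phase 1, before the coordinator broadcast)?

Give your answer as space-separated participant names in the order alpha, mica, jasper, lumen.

Txn txa4b phase 1: alpha yes -> prepared; mica no -> aborted; jasper no -> aborted; lumen yes -> prepared

Answer: mica jasper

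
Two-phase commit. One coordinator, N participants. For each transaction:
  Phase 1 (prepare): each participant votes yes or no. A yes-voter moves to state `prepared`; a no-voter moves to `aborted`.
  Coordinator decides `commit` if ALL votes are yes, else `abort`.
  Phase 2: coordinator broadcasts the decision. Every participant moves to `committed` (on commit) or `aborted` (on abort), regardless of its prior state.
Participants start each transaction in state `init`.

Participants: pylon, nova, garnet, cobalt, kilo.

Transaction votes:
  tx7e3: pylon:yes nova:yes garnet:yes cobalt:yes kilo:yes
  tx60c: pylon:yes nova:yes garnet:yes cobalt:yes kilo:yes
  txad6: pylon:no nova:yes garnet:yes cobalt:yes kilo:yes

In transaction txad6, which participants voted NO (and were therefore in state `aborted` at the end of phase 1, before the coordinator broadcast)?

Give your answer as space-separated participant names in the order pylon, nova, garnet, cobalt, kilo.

Txn txad6 phase 1: pylon no -> aborted; nova yes -> prepared; garnet yes -> prepared; cobalt yes -> prepared; kilo yes -> prepared

Answer: pylon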